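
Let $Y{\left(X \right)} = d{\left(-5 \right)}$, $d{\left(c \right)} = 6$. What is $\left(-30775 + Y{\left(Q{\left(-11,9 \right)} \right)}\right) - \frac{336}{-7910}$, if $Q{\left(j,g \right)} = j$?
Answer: $- \frac{17384461}{565} \approx -30769.0$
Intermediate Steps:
$Y{\left(X \right)} = 6$
$\left(-30775 + Y{\left(Q{\left(-11,9 \right)} \right)}\right) - \frac{336}{-7910} = \left(-30775 + 6\right) - \frac{336}{-7910} = -30769 - - \frac{24}{565} = -30769 + \frac{24}{565} = - \frac{17384461}{565}$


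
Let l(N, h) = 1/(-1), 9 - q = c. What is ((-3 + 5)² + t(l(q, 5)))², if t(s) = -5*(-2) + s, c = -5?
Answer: 169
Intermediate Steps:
q = 14 (q = 9 - 1*(-5) = 9 + 5 = 14)
l(N, h) = -1
t(s) = 10 + s
((-3 + 5)² + t(l(q, 5)))² = ((-3 + 5)² + (10 - 1))² = (2² + 9)² = (4 + 9)² = 13² = 169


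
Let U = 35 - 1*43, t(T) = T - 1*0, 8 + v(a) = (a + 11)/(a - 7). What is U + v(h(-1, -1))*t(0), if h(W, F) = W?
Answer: -8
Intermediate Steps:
v(a) = -8 + (11 + a)/(-7 + a) (v(a) = -8 + (a + 11)/(a - 7) = -8 + (11 + a)/(-7 + a))
t(T) = T (t(T) = T + 0 = T)
U = -8 (U = 35 - 43 = -8)
U + v(h(-1, -1))*t(0) = -8 + ((67 - 7*(-1))/(-7 - 1))*0 = -8 + ((67 + 7)/(-8))*0 = -8 - ⅛*74*0 = -8 - 37/4*0 = -8 + 0 = -8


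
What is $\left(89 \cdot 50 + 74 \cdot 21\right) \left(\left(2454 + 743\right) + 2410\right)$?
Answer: $33664428$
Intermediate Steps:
$\left(89 \cdot 50 + 74 \cdot 21\right) \left(\left(2454 + 743\right) + 2410\right) = \left(4450 + 1554\right) \left(3197 + 2410\right) = 6004 \cdot 5607 = 33664428$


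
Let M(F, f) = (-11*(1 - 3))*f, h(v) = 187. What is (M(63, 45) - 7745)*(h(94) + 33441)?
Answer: -227157140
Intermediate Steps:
M(F, f) = 22*f (M(F, f) = (-11*(-2))*f = 22*f)
(M(63, 45) - 7745)*(h(94) + 33441) = (22*45 - 7745)*(187 + 33441) = (990 - 7745)*33628 = -6755*33628 = -227157140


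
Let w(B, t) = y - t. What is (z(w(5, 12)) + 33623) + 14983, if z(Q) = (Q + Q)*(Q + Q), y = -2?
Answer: 49390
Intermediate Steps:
w(B, t) = -2 - t
z(Q) = 4*Q² (z(Q) = (2*Q)*(2*Q) = 4*Q²)
(z(w(5, 12)) + 33623) + 14983 = (4*(-2 - 1*12)² + 33623) + 14983 = (4*(-2 - 12)² + 33623) + 14983 = (4*(-14)² + 33623) + 14983 = (4*196 + 33623) + 14983 = (784 + 33623) + 14983 = 34407 + 14983 = 49390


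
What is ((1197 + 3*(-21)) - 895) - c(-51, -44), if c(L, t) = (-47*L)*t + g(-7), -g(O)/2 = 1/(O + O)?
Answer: 739948/7 ≈ 1.0571e+5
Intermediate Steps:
g(O) = -1/O (g(O) = -2/(O + O) = -2*1/(2*O) = -1/O)
c(L, t) = 1/7 - 47*L*t (c(L, t) = (-47*L)*t - 1/(-7) = -47*L*t - 1*(-1/7) = -47*L*t + 1/7 = 1/7 - 47*L*t)
((1197 + 3*(-21)) - 895) - c(-51, -44) = ((1197 + 3*(-21)) - 895) - (1/7 - 47*(-51)*(-44)) = ((1197 - 63) - 895) - (1/7 - 105468) = (1134 - 895) - 1*(-738275/7) = 239 + 738275/7 = 739948/7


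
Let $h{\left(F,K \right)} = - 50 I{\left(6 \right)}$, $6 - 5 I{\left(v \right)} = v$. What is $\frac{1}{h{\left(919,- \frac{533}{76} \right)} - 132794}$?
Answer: $- \frac{1}{132794} \approx -7.5305 \cdot 10^{-6}$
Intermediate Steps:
$I{\left(v \right)} = \frac{6}{5} - \frac{v}{5}$
$h{\left(F,K \right)} = 0$ ($h{\left(F,K \right)} = - 50 \left(\frac{6}{5} - \frac{6}{5}\right) = \left(-50\right) 0 = 0$)
$\frac{1}{h{\left(919,- \frac{533}{76} \right)} - 132794} = \frac{1}{0 - 132794} = \frac{1}{-132794} = - \frac{1}{132794}$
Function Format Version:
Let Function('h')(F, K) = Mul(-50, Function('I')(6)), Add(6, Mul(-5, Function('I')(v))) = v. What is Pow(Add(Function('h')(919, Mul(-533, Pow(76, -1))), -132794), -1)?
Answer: Rational(-1, 132794) ≈ -7.5305e-6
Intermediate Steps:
Function('I')(v) = Add(Rational(6, 5), Mul(Rational(-1, 5), v))
Function('h')(F, K) = 0 (Function('h')(F, K) = Mul(-50, Add(Rational(6, 5), Mul(Rational(-1, 5), 6))) = Mul(-50, Add(Rational(6, 5), Rational(-6, 5))) = Mul(-50, 0) = 0)
Pow(Add(Function('h')(919, Mul(-533, Pow(76, -1))), -132794), -1) = Pow(Add(0, -132794), -1) = Pow(-132794, -1) = Rational(-1, 132794)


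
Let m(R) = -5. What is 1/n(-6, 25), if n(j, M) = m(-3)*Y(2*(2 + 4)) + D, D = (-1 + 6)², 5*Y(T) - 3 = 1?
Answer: 1/21 ≈ 0.047619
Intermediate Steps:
Y(T) = ⅘ (Y(T) = ⅗ + (⅕)*1 = ⅗ + ⅕ = ⅘)
D = 25 (D = 5² = 25)
n(j, M) = 21 (n(j, M) = -5*⅘ + 25 = -4 + 25 = 21)
1/n(-6, 25) = 1/21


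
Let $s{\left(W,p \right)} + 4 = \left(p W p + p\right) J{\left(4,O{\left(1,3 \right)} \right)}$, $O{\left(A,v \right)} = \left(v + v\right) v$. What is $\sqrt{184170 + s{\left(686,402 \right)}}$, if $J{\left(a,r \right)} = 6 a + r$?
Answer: $\sqrt{4656335498} \approx 68237.0$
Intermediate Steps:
$O{\left(A,v \right)} = 2 v^{2}$ ($O{\left(A,v \right)} = 2 v v = 2 v^{2}$)
$J{\left(a,r \right)} = r + 6 a$
$s{\left(W,p \right)} = -4 + 42 p + 42 W p^{2}$ ($s{\left(W,p \right)} = -4 + \left(p W p + p\right) \left(2 \cdot 3^{2} + 6 \cdot 4\right) = -4 + \left(W p p + p\right) \left(2 \cdot 9 + 24\right) = -4 + \left(W p^{2} + p\right) \left(18 + 24\right) = -4 + \left(p + W p^{2}\right) 42 = -4 + \left(42 p + 42 W p^{2}\right) = -4 + 42 p + 42 W p^{2}$)
$\sqrt{184170 + s{\left(686,402 \right)}} = \sqrt{184170 + \left(-4 + 42 \cdot 402 + 42 \cdot 686 \cdot 402^{2}\right)} = \sqrt{184170 + \left(-4 + 16884 + 42 \cdot 686 \cdot 161604\right)} = \sqrt{184170 + \left(-4 + 16884 + 4656134448\right)} = \sqrt{184170 + 4656151328} = \sqrt{4656335498}$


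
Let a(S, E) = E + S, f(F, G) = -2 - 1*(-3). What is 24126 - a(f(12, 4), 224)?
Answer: 23901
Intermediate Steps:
f(F, G) = 1 (f(F, G) = -2 + 3 = 1)
24126 - a(f(12, 4), 224) = 24126 - (224 + 1) = 24126 - 1*225 = 24126 - 225 = 23901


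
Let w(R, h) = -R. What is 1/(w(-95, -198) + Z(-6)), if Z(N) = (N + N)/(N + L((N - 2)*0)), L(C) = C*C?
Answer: 1/97 ≈ 0.010309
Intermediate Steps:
L(C) = C²
Z(N) = 2 (Z(N) = (N + N)/(N + ((N - 2)*0)²) = (2*N)/(N + ((-2 + N)*0)²) = (2*N)/(N + 0²) = (2*N)/(N + 0) = (2*N)/N = 2)
1/(w(-95, -198) + Z(-6)) = 1/(-1*(-95) + 2) = 1/(95 + 2) = 1/97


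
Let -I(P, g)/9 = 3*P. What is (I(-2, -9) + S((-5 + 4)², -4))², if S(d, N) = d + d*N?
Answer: 2601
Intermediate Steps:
I(P, g) = -27*P
S(d, N) = d + N*d
(I(-2, -9) + S((-5 + 4)², -4))² = (-27*(-2) + (-5 + 4)²*(1 - 4))² = (54 + (-1)²*(-3))² = (54 + 1*(-3))² = (54 - 3)² = 51² = 2601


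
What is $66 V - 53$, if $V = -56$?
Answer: $-3749$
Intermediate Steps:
$66 V - 53 = 66 \left(-56\right) - 53 = -3696 - 53 = -3749$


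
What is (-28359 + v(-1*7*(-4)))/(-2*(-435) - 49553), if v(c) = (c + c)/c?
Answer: 28357/48683 ≈ 0.58248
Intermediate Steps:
v(c) = 2 (v(c) = (2*c)/c = 2)
(-28359 + v(-1*7*(-4)))/(-2*(-435) - 49553) = (-28359 + 2)/(-2*(-435) - 49553) = -28357/(870 - 49553) = -28357/(-48683) = -28357*(-1/48683) = 28357/48683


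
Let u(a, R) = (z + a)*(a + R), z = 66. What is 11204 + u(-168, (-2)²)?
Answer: 27932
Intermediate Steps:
u(a, R) = (66 + a)*(R + a) (u(a, R) = (66 + a)*(a + R) = (66 + a)*(R + a))
11204 + u(-168, (-2)²) = 11204 + ((-168)² + 66*(-2)² + 66*(-168) + (-2)²*(-168)) = 11204 + (28224 + 66*4 - 11088 + 4*(-168)) = 11204 + (28224 + 264 - 11088 - 672) = 11204 + 16728 = 27932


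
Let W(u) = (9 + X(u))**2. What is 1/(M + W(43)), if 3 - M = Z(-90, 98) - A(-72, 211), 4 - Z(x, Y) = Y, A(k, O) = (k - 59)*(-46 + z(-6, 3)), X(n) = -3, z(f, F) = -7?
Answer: 1/7076 ≈ 0.00014132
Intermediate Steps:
A(k, O) = 3127 - 53*k (A(k, O) = (k - 59)*(-46 - 7) = (-59 + k)*(-53) = 3127 - 53*k)
Z(x, Y) = 4 - Y
W(u) = 36 (W(u) = (9 - 3)**2 = 6**2 = 36)
M = 7040 (M = 3 - ((4 - 1*98) - (3127 - 53*(-72))) = 3 - ((4 - 98) - (3127 + 3816)) = 3 - (-94 - 1*6943) = 3 - (-94 - 6943) = 3 - 1*(-7037) = 3 + 7037 = 7040)
1/(M + W(43)) = 1/(7040 + 36) = 1/7076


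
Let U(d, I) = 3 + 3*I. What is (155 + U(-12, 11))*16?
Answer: 3056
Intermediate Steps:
(155 + U(-12, 11))*16 = (155 + (3 + 3*11))*16 = (155 + (3 + 33))*16 = (155 + 36)*16 = 191*16 = 3056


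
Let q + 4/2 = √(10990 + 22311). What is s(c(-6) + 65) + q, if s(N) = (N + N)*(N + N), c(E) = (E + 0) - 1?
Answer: 13454 + √33301 ≈ 13636.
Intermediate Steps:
q = -2 + √33301 (q = -2 + √(10990 + 22311) = -2 + √33301 ≈ 180.49)
c(E) = -1 + E (c(E) = E - 1 = -1 + E)
s(N) = 4*N² (s(N) = (2*N)*(2*N) = 4*N²)
s(c(-6) + 65) + q = 4*((-1 - 6) + 65)² + (-2 + √33301) = 4*(-7 + 65)² + (-2 + √33301) = 4*58² + (-2 + √33301) = 4*3364 + (-2 + √33301) = 13456 + (-2 + √33301) = 13454 + √33301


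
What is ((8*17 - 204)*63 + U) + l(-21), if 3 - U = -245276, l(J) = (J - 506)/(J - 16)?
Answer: 8917342/37 ≈ 2.4101e+5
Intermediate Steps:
l(J) = (-506 + J)/(-16 + J)
U = 245279 (U = 3 - 1*(-245276) = 3 + 245276 = 245279)
((8*17 - 204)*63 + U) + l(-21) = ((8*17 - 204)*63 + 245279) + (-506 - 21)/(-16 - 21) = ((136 - 204)*63 + 245279) - 527/(-37) = (-68*63 + 245279) - 1/37*(-527) = (-4284 + 245279) + 527/37 = 240995 + 527/37 = 8917342/37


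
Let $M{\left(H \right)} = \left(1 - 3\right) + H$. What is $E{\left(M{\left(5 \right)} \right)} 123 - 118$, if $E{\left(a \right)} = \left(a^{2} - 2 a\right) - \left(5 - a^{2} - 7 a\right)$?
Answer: $3326$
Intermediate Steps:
$M{\left(H \right)} = -2 + H$
$E{\left(a \right)} = -5 + 2 a^{2} + 5 a$ ($E{\left(a \right)} = \left(a^{2} - 2 a\right) + \left(-5 + a^{2} + 7 a\right) = -5 + 2 a^{2} + 5 a$)
$E{\left(M{\left(5 \right)} \right)} 123 - 118 = \left(-5 + 2 \left(-2 + 5\right)^{2} + 5 \left(-2 + 5\right)\right) 123 - 118 = \left(-5 + 2 \cdot 3^{2} + 5 \cdot 3\right) 123 - 118 = \left(-5 + 2 \cdot 9 + 15\right) 123 - 118 = \left(-5 + 18 + 15\right) 123 - 118 = 28 \cdot 123 - 118 = 3444 - 118 = 3326$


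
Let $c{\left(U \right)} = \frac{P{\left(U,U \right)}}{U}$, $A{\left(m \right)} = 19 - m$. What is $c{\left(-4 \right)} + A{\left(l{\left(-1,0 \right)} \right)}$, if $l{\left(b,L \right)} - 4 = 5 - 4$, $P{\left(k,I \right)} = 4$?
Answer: $13$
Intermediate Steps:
$l{\left(b,L \right)} = 5$ ($l{\left(b,L \right)} = 4 + \left(5 - 4\right) = 4 + 1 = 5$)
$c{\left(U \right)} = \frac{4}{U}$
$c{\left(-4 \right)} + A{\left(l{\left(-1,0 \right)} \right)} = \frac{4}{-4} + \left(19 - 5\right) = 4 \left(- \frac{1}{4}\right) + \left(19 - 5\right) = -1 + 14 = 13$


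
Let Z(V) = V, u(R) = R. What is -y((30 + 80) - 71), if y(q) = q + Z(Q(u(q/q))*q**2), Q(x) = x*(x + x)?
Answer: -3081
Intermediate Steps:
Q(x) = 2*x**2 (Q(x) = x*(2*x) = 2*x**2)
y(q) = q + 2*q**2 (y(q) = q + (2*(q/q)**2)*q**2 = q + (2*1**2)*q**2 = q + (2*1)*q**2 = q + 2*q**2)
-y((30 + 80) - 71) = -((30 + 80) - 71)*(1 + 2*((30 + 80) - 71)) = -(110 - 71)*(1 + 2*(110 - 71)) = -39*(1 + 2*39) = -39*(1 + 78) = -39*79 = -1*3081 = -3081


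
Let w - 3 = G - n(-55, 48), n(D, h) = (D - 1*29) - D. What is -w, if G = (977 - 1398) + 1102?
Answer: -713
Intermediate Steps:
n(D, h) = -29 (n(D, h) = (D - 29) - D = (-29 + D) - D = -29)
G = 681 (G = -421 + 1102 = 681)
w = 713 (w = 3 + (681 - 1*(-29)) = 3 + (681 + 29) = 3 + 710 = 713)
-w = -1*713 = -713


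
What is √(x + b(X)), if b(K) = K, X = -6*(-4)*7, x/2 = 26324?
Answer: 4*√3301 ≈ 229.82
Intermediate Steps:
x = 52648 (x = 2*26324 = 52648)
X = 168 (X = 24*7 = 168)
√(x + b(X)) = √(52648 + 168) = √52816 = 4*√3301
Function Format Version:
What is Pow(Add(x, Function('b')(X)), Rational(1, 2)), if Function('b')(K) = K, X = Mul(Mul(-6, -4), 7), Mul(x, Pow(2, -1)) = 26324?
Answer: Mul(4, Pow(3301, Rational(1, 2))) ≈ 229.82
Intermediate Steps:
x = 52648 (x = Mul(2, 26324) = 52648)
X = 168 (X = Mul(24, 7) = 168)
Pow(Add(x, Function('b')(X)), Rational(1, 2)) = Pow(Add(52648, 168), Rational(1, 2)) = Pow(52816, Rational(1, 2)) = Mul(4, Pow(3301, Rational(1, 2)))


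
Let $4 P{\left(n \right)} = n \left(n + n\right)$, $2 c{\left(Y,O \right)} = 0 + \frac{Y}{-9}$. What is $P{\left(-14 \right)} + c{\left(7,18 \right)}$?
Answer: $\frac{1757}{18} \approx 97.611$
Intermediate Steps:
$c{\left(Y,O \right)} = - \frac{Y}{18}$ ($c{\left(Y,O \right)} = \frac{0 + \frac{Y}{-9}}{2} = \frac{0 + Y \left(- \frac{1}{9}\right)}{2} = \frac{0 - \frac{Y}{9}}{2} = \frac{\left(- \frac{1}{9}\right) Y}{2} = - \frac{Y}{18}$)
$P{\left(n \right)} = \frac{n^{2}}{2}$ ($P{\left(n \right)} = \frac{n \left(n + n\right)}{4} = \frac{n 2 n}{4} = \frac{2 n^{2}}{4} = \frac{n^{2}}{2}$)
$P{\left(-14 \right)} + c{\left(7,18 \right)} = \frac{\left(-14\right)^{2}}{2} - \frac{7}{18} = \frac{1}{2} \cdot 196 - \frac{7}{18} = 98 - \frac{7}{18} = \frac{1757}{18}$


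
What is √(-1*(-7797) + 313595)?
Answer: 4*√20087 ≈ 566.91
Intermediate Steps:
√(-1*(-7797) + 313595) = √(7797 + 313595) = √321392 = 4*√20087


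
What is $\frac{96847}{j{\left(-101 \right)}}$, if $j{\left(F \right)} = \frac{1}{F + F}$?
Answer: $-19563094$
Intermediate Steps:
$j{\left(F \right)} = \frac{1}{2 F}$
$\frac{96847}{j{\left(-101 \right)}} = \frac{96847}{\frac{1}{2} \frac{1}{-101}} = \frac{96847}{\frac{1}{2} \left(- \frac{1}{101}\right)} = \frac{96847}{- \frac{1}{202}} = 96847 \left(-202\right) = -19563094$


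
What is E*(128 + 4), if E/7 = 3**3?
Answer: 24948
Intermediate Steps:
E = 189 (E = 7*3**3 = 7*27 = 189)
E*(128 + 4) = 189*(128 + 4) = 189*132 = 24948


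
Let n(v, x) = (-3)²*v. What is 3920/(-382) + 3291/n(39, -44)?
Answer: -19793/22347 ≈ -0.88571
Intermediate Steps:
n(v, x) = 9*v
3920/(-382) + 3291/n(39, -44) = 3920/(-382) + 3291/((9*39)) = 3920*(-1/382) + 3291/351 = -1960/191 + 3291*(1/351) = -1960/191 + 1097/117 = -19793/22347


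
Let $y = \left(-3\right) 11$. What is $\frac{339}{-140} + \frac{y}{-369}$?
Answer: $- \frac{40157}{17220} \approx -2.332$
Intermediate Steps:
$y = -33$
$\frac{339}{-140} + \frac{y}{-369} = \frac{339}{-140} - \frac{33}{-369} = 339 \left(- \frac{1}{140}\right) - - \frac{11}{123} = - \frac{339}{140} + \frac{11}{123} = - \frac{40157}{17220}$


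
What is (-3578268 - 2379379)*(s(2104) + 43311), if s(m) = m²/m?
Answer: -270566538505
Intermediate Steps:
s(m) = m
(-3578268 - 2379379)*(s(2104) + 43311) = (-3578268 - 2379379)*(2104 + 43311) = -5957647*45415 = -270566538505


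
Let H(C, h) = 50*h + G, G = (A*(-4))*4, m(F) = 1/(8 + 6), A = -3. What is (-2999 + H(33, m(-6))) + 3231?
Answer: 1985/7 ≈ 283.57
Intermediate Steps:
m(F) = 1/14
G = 48 (G = -3*(-4)*4 = 12*4 = 48)
H(C, h) = 48 + 50*h (H(C, h) = 50*h + 48 = 48 + 50*h)
(-2999 + H(33, m(-6))) + 3231 = (-2999 + (48 + 50*(1/14))) + 3231 = (-2999 + (48 + 25/7)) + 3231 = (-2999 + 361/7) + 3231 = -20632/7 + 3231 = 1985/7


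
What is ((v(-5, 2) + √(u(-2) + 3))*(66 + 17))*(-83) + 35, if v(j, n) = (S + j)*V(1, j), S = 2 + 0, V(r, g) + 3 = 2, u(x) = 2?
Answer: -20632 - 6889*√5 ≈ -36036.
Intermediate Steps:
V(r, g) = -1 (V(r, g) = -3 + 2 = -1)
S = 2
v(j, n) = -2 - j (v(j, n) = (2 + j)*(-1) = -2 - j)
((v(-5, 2) + √(u(-2) + 3))*(66 + 17))*(-83) + 35 = (((-2 - 1*(-5)) + √(2 + 3))*(66 + 17))*(-83) + 35 = (((-2 + 5) + √5)*83)*(-83) + 35 = ((3 + √5)*83)*(-83) + 35 = (249 + 83*√5)*(-83) + 35 = (-20667 - 6889*√5) + 35 = -20632 - 6889*√5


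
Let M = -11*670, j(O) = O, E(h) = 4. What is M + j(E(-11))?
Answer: -7366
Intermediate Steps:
M = -7370
M + j(E(-11)) = -7370 + 4 = -7366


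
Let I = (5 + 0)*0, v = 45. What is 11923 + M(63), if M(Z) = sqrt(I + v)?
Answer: 11923 + 3*sqrt(5) ≈ 11930.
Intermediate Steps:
I = 0 (I = 5*0 = 0)
M(Z) = 3*sqrt(5) (M(Z) = sqrt(0 + 45) = sqrt(45) = 3*sqrt(5))
11923 + M(63) = 11923 + 3*sqrt(5)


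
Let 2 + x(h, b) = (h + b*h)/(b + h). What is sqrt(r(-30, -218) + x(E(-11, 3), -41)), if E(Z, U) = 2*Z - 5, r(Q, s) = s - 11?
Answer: I*sqrt(71349)/17 ≈ 15.712*I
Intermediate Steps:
r(Q, s) = -11 + s
E(Z, U) = -5 + 2*Z
x(h, b) = -2 + (h + b*h)/(b + h)
sqrt(r(-30, -218) + x(E(-11, 3), -41)) = sqrt((-11 - 218) + (-(-5 + 2*(-11)) - 2*(-41) - 41*(-5 + 2*(-11)))/(-41 + (-5 + 2*(-11)))) = sqrt(-229 + (-(-5 - 22) + 82 - 41*(-5 - 22))/(-41 + (-5 - 22))) = sqrt(-229 + (-1*(-27) + 82 - 41*(-27))/(-41 - 27)) = sqrt(-229 + (27 + 82 + 1107)/(-68)) = sqrt(-229 - 1/68*1216) = sqrt(-229 - 304/17) = sqrt(-4197/17) = I*sqrt(71349)/17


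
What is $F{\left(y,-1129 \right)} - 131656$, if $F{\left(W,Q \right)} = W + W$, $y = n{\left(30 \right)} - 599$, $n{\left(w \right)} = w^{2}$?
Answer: $-131054$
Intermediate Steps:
$y = 301$ ($y = 30^{2} - 599 = 900 - 599 = 301$)
$F{\left(W,Q \right)} = 2 W$
$F{\left(y,-1129 \right)} - 131656 = 2 \cdot 301 - 131656 = 602 - 131656 = -131054$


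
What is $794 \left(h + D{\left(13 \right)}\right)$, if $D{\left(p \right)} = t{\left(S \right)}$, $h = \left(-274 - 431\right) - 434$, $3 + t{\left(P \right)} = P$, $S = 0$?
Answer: $-906748$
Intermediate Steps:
$t{\left(P \right)} = -3 + P$
$h = -1139$ ($h = -705 - 434 = -1139$)
$D{\left(p \right)} = -3$ ($D{\left(p \right)} = -3 + 0 = -3$)
$794 \left(h + D{\left(13 \right)}\right) = 794 \left(-1139 - 3\right) = 794 \left(-1142\right) = -906748$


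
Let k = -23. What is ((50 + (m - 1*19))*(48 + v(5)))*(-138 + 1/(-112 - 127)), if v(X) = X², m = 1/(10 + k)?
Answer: -967919118/3107 ≈ -3.1153e+5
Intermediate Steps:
m = -1/13 (m = 1/(10 - 23) = 1/(-13) = -1/13 ≈ -0.076923)
((50 + (m - 1*19))*(48 + v(5)))*(-138 + 1/(-112 - 127)) = ((50 + (-1/13 - 1*19))*(48 + 5²))*(-138 + 1/(-112 - 127)) = ((50 + (-1/13 - 19))*(48 + 25))*(-138 + 1/(-239)) = ((50 - 248/13)*73)*(-138 - 1/239) = ((402/13)*73)*(-32983/239) = (29346/13)*(-32983/239) = -967919118/3107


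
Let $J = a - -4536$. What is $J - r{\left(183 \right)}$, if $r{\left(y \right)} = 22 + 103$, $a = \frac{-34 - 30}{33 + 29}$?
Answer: $\frac{136709}{31} \approx 4410.0$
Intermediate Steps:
$a = - \frac{32}{31}$ ($a = - \frac{64}{62} = \left(-64\right) \frac{1}{62} = - \frac{32}{31} \approx -1.0323$)
$r{\left(y \right)} = 125$
$J = \frac{140584}{31}$ ($J = - \frac{32}{31} - -4536 = - \frac{32}{31} + 4536 = \frac{140584}{31} \approx 4535.0$)
$J - r{\left(183 \right)} = \frac{140584}{31} - 125 = \frac{136709}{31}$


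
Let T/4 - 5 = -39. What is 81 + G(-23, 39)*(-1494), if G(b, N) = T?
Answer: 203265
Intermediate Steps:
T = -136 (T = 20 + 4*(-39) = 20 - 156 = -136)
G(b, N) = -136
81 + G(-23, 39)*(-1494) = 81 - 136*(-1494) = 81 + 203184 = 203265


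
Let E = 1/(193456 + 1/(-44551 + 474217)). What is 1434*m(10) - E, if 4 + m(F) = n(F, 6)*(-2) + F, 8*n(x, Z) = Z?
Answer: 536382817713075/83121465697 ≈ 6453.0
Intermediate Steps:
n(x, Z) = Z/8
m(F) = -11/2 + F (m(F) = -4 + (((1/8)*6)*(-2) + F) = -4 + ((3/4)*(-2) + F) = -4 + (-3/2 + F) = -11/2 + F)
E = 429666/83121465697 (E = 1/(193456 + 1/429666) = 1/(83121465697/429666) = 429666/83121465697 ≈ 5.1691e-6)
1434*m(10) - E = 1434*(-11/2 + 10) - 1*429666/83121465697 = 1434*(9/2) - 429666/83121465697 = 6453 - 429666/83121465697 = 536382817713075/83121465697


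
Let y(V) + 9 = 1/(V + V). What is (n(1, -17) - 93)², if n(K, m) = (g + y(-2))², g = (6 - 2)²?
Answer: 576081/256 ≈ 2250.3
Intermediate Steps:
y(V) = -9 + 1/(2*V) (y(V) = -9 + 1/(V + V) = -9 + 1/(2*V))
g = 16 (g = 4² = 16)
n(K, m) = 729/16 (n(K, m) = (16 + (-9 + (½)/(-2)))² = (16 + (-9 + (½)*(-½)))² = (16 + (-9 - ¼))² = (16 - 37/4)² = (27/4)² = 729/16)
(n(1, -17) - 93)² = (729/16 - 93)² = (-759/16)² = 576081/256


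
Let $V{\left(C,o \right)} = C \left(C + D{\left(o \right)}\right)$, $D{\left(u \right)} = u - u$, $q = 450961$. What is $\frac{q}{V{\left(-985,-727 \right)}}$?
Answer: $\frac{450961}{970225} \approx 0.4648$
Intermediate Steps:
$D{\left(u \right)} = 0$
$V{\left(C,o \right)} = C^{2}$ ($V{\left(C,o \right)} = C \left(C + 0\right) = C C = C^{2}$)
$\frac{q}{V{\left(-985,-727 \right)}} = \frac{450961}{\left(-985\right)^{2}} = \frac{450961}{970225}$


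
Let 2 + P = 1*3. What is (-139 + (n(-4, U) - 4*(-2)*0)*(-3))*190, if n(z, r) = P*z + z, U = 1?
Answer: -21850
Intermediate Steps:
P = 1 (P = -2 + 1*3 = -2 + 3 = 1)
n(z, r) = 2*z (n(z, r) = 1*z + z = z + z = 2*z)
(-139 + (n(-4, U) - 4*(-2)*0)*(-3))*190 = (-139 + (2*(-4) - 4*(-2)*0)*(-3))*190 = (-139 + (-8 + 8*0)*(-3))*190 = (-139 + (-8 + 0)*(-3))*190 = (-139 - 8*(-3))*190 = (-139 + 24)*190 = -115*190 = -21850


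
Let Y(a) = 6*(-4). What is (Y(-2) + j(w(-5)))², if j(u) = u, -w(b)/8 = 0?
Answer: 576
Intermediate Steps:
w(b) = 0 (w(b) = -8*0 = 0)
Y(a) = -24
(Y(-2) + j(w(-5)))² = (-24 + 0)² = (-24)² = 576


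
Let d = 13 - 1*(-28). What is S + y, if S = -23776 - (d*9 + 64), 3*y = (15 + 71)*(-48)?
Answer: -25585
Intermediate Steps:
d = 41 (d = 13 + 28 = 41)
y = -1376 (y = ((15 + 71)*(-48))/3 = (86*(-48))/3 = (⅓)*(-4128) = -1376)
S = -24209 (S = -23776 - (41*9 + 64) = -23776 - (369 + 64) = -23776 - 1*433 = -23776 - 433 = -24209)
S + y = -24209 - 1376 = -25585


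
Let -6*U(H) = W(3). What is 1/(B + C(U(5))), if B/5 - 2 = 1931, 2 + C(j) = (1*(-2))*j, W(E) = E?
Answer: 1/9664 ≈ 0.00010348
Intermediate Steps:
U(H) = -1/2 (U(H) = -1/6*3 = -1/2)
C(j) = -2 - 2*j (C(j) = -2 + (1*(-2))*j = -2 - 2*j)
B = 9665 (B = 10 + 5*1931 = 10 + 9655 = 9665)
1/(B + C(U(5))) = 1/(9665 + (-2 - 2*(-1/2))) = 1/(9665 + (-2 + 1)) = 1/(9665 - 1) = 1/9664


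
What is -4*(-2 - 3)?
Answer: 20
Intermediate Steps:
-4*(-2 - 3) = -4*(-5) = -1*(-20) = 20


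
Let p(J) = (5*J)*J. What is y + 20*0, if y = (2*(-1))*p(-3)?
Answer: -90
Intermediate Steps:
p(J) = 5*J**2
y = -90 (y = (2*(-1))*(5*(-3)**2) = -10*9 = -2*45 = -90)
y + 20*0 = -90 + 20*0 = -90 + 0 = -90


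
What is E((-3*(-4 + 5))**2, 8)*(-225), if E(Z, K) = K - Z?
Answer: 225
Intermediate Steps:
E((-3*(-4 + 5))**2, 8)*(-225) = (8 - (-3*(-4 + 5))**2)*(-225) = (8 - (-3*1)**2)*(-225) = (8 - 1*(-3)**2)*(-225) = (8 - 1*9)*(-225) = (8 - 9)*(-225) = -1*(-225) = 225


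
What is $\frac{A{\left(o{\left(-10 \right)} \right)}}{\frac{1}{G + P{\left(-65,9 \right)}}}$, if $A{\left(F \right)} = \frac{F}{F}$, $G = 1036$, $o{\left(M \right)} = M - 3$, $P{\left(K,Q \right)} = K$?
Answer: $971$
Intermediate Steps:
$o{\left(M \right)} = -3 + M$ ($o{\left(M \right)} = M - 3 = -3 + M$)
$A{\left(F \right)} = 1$
$\frac{A{\left(o{\left(-10 \right)} \right)}}{\frac{1}{G + P{\left(-65,9 \right)}}} = 1 \frac{1}{\frac{1}{1036 - 65}} = 1 \frac{1}{\frac{1}{971}} = 1 \cdot 971 = 971$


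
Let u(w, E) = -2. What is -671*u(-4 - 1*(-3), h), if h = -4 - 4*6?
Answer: 1342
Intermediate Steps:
h = -28 (h = -4 - 24 = -28)
-671*u(-4 - 1*(-3), h) = -671*(-2) = 1342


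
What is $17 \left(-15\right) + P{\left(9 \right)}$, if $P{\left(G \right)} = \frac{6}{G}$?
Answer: $- \frac{763}{3} \approx -254.33$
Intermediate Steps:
$17 \left(-15\right) + P{\left(9 \right)} = 17 \left(-15\right) + \frac{6}{9} = -255 + 6 \cdot \frac{1}{9} = -255 + \frac{2}{3} = - \frac{763}{3}$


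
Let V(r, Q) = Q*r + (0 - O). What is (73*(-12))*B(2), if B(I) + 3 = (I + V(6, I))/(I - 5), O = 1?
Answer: 6424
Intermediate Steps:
V(r, Q) = -1 + Q*r (V(r, Q) = Q*r + (0 - 1*1) = Q*r + (0 - 1) = Q*r - 1 = -1 + Q*r)
B(I) = -3 + (-1 + 7*I)/(-5 + I) (B(I) = -3 + (I + (-1 + I*6))/(I - 5) = -3 + (I + (-1 + 6*I))/(-5 + I) = -3 + (-1 + 7*I)/(-5 + I))
(73*(-12))*B(2) = (73*(-12))*(2*(7 + 2*2)/(-5 + 2)) = -1752*(7 + 4)/(-3) = -1752*(-1)*11/3 = -876*(-22/3) = 6424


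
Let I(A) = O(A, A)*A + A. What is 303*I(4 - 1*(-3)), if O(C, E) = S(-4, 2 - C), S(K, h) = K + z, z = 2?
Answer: -2121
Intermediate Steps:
S(K, h) = 2 + K (S(K, h) = K + 2 = 2 + K)
O(C, E) = -2 (O(C, E) = 2 - 4 = -2)
I(A) = -A (I(A) = -2*A + A = -A)
303*I(4 - 1*(-3)) = 303*(-(4 - 1*(-3))) = 303*(-(4 + 3)) = 303*(-1*7) = 303*(-7) = -2121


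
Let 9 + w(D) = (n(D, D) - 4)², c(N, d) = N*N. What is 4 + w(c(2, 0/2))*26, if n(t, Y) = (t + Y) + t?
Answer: 1434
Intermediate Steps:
n(t, Y) = Y + 2*t (n(t, Y) = (Y + t) + t = Y + 2*t)
c(N, d) = N²
w(D) = -9 + (-4 + 3*D)² (w(D) = -9 + ((D + 2*D) - 4)² = -9 + (3*D - 4)² = -9 + (-4 + 3*D)²)
4 + w(c(2, 0/2))*26 = 4 + (-9 + (-4 + 3*2²)²)*26 = 4 + (-9 + (-4 + 3*4)²)*26 = 4 + (-9 + (-4 + 12)²)*26 = 4 + (-9 + 8²)*26 = 4 + (-9 + 64)*26 = 4 + 55*26 = 4 + 1430 = 1434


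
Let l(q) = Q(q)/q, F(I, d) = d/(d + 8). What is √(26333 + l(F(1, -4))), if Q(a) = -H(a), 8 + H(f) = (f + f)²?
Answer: √26329 ≈ 162.26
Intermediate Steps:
F(I, d) = d/(8 + d)
H(f) = -8 + 4*f² (H(f) = -8 + (f + f)² = -8 + (2*f)² = -8 + 4*f²)
Q(a) = 8 - 4*a² (Q(a) = -(-8 + 4*a²) = 8 - 4*a²)
l(q) = (8 - 4*q²)/q
√(26333 + l(F(1, -4))) = √(26333 + (-(-16)/(8 - 4) + 8/((-4/(8 - 4))))) = √(26333 + (-(-16)/4 + 8/((-4/4)))) = √(26333 + (-(-16)/4 + 8/((-4*¼)))) = √(26333 + (-4*(-1) + 8/(-1))) = √(26333 + (4 + 8*(-1))) = √(26333 + (4 - 8)) = √(26333 - 4) = √26329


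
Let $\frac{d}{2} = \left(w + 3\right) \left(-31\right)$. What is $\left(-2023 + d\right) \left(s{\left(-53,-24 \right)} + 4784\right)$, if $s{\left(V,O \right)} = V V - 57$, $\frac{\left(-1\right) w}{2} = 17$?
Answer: $-761136$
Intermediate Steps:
$w = -34$ ($w = \left(-2\right) 17 = -34$)
$s{\left(V,O \right)} = -57 + V^{2}$ ($s{\left(V,O \right)} = V^{2} - 57 = -57 + V^{2}$)
$d = 1922$ ($d = 2 \left(-34 + 3\right) \left(-31\right) = 2 \left(\left(-31\right) \left(-31\right)\right) = 2 \cdot 961 = 1922$)
$\left(-2023 + d\right) \left(s{\left(-53,-24 \right)} + 4784\right) = \left(-2023 + 1922\right) \left(\left(-57 + \left(-53\right)^{2}\right) + 4784\right) = - 101 \left(\left(-57 + 2809\right) + 4784\right) = - 101 \left(2752 + 4784\right) = \left(-101\right) 7536 = -761136$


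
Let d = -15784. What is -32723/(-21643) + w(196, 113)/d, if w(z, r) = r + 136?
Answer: 511110725/341613112 ≈ 1.4962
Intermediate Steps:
w(z, r) = 136 + r
-32723/(-21643) + w(196, 113)/d = -32723/(-21643) + (136 + 113)/(-15784) = -32723*(-1/21643) + 249*(-1/15784) = 32723/21643 - 249/15784 = 511110725/341613112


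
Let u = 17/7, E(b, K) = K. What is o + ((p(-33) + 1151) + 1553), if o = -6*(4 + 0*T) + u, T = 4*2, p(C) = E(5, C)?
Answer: 18546/7 ≈ 2649.4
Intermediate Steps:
p(C) = C
T = 8
u = 17/7 (u = 17*(⅐) = 17/7 ≈ 2.4286)
o = -151/7 (o = -6*(4 + 0*8) + 17/7 = -6*(4 + 0) + 17/7 = -6*4 + 17/7 = -24 + 17/7 = -151/7 ≈ -21.571)
o + ((p(-33) + 1151) + 1553) = -151/7 + ((-33 + 1151) + 1553) = -151/7 + (1118 + 1553) = -151/7 + 2671 = 18546/7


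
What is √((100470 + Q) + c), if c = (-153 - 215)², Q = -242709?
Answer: I*√6815 ≈ 82.553*I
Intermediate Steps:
c = 135424 (c = (-368)² = 135424)
√((100470 + Q) + c) = √((100470 - 242709) + 135424) = √(-142239 + 135424) = √(-6815) = I*√6815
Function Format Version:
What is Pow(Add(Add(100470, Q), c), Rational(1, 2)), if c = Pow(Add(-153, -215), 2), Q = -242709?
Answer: Mul(I, Pow(6815, Rational(1, 2))) ≈ Mul(82.553, I)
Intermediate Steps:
c = 135424 (c = Pow(-368, 2) = 135424)
Pow(Add(Add(100470, Q), c), Rational(1, 2)) = Pow(Add(Add(100470, -242709), 135424), Rational(1, 2)) = Pow(Add(-142239, 135424), Rational(1, 2)) = Pow(-6815, Rational(1, 2)) = Mul(I, Pow(6815, Rational(1, 2)))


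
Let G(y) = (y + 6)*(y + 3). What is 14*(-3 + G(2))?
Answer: 518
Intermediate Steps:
G(y) = (3 + y)*(6 + y) (G(y) = (6 + y)*(3 + y) = (3 + y)*(6 + y))
14*(-3 + G(2)) = 14*(-3 + (18 + 2² + 9*2)) = 14*(-3 + (18 + 4 + 18)) = 14*(-3 + 40) = 14*37 = 518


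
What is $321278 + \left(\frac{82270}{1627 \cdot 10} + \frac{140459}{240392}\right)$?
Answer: $\frac{125659745639729}{391117784} \approx 3.2128 \cdot 10^{5}$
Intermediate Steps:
$321278 + \left(\frac{82270}{1627 \cdot 10} + \frac{140459}{240392}\right) = 321278 + \left(\frac{82270}{16270} + 140459 \cdot \frac{1}{240392}\right) = 321278 + \left(82270 \cdot \frac{1}{16270} + \frac{140459}{240392}\right) = 321278 + \left(\frac{8227}{1627} + \frac{140459}{240392}\right) = 321278 + \frac{2206231777}{391117784} = \frac{125659745639729}{391117784}$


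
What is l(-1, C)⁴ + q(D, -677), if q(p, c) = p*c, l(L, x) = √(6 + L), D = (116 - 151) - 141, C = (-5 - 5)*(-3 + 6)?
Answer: 119177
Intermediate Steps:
C = -30 (C = -10*3 = -30)
D = -176 (D = -35 - 141 = -176)
q(p, c) = c*p
l(-1, C)⁴ + q(D, -677) = (√(6 - 1))⁴ - 677*(-176) = (√5)⁴ + 119152 = 25 + 119152 = 119177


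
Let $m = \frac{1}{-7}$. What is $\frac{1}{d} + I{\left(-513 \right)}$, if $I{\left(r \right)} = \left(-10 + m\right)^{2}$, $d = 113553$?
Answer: $\frac{572420722}{5564097} \approx 102.88$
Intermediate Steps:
$m = - \frac{1}{7} \approx -0.14286$
$I{\left(r \right)} = \frac{5041}{49}$ ($I{\left(r \right)} = \left(-10 - \frac{1}{7}\right)^{2} = \left(- \frac{71}{7}\right)^{2} = \frac{5041}{49}$)
$\frac{1}{d} + I{\left(-513 \right)} = \frac{1}{113553} + \frac{5041}{49} = \frac{572420722}{5564097}$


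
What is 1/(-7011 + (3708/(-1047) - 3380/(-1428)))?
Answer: -124593/873667870 ≈ -0.00014261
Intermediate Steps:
1/(-7011 + (3708/(-1047) - 3380/(-1428))) = 1/(-7011 + (3708*(-1/1047) - 3380*(-1/1428))) = 1/(-7011 + (-1236/349 + 845/357)) = 1/(-7011 - 146347/124593) = 1/(-873667870/124593) = -124593/873667870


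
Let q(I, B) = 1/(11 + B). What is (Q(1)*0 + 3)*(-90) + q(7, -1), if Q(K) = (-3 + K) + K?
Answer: -2699/10 ≈ -269.90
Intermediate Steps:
Q(K) = -3 + 2*K
(Q(1)*0 + 3)*(-90) + q(7, -1) = ((-3 + 2*1)*0 + 3)*(-90) + 1/(11 - 1) = ((-3 + 2)*0 + 3)*(-90) + 1/10 = (-1*0 + 3)*(-90) + ⅒ = (0 + 3)*(-90) + ⅒ = 3*(-90) + ⅒ = -270 + ⅒ = -2699/10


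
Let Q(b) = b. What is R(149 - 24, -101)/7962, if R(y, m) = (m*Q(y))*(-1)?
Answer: 12625/7962 ≈ 1.5857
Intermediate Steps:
R(y, m) = -m*y (R(y, m) = (m*y)*(-1) = -m*y)
R(149 - 24, -101)/7962 = -1*(-101)*(149 - 24)/7962 = -1*(-101)*125*(1/7962) = 12625*(1/7962) = 12625/7962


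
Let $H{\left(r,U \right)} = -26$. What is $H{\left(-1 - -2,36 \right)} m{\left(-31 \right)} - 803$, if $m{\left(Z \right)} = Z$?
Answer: $3$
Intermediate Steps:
$H{\left(-1 - -2,36 \right)} m{\left(-31 \right)} - 803 = \left(-26\right) \left(-31\right) - 803 = 806 - 803 = 3$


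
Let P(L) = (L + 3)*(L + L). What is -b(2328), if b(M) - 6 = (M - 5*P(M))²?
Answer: -2944511370275910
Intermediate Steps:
P(L) = 2*L*(3 + L) (P(L) = (3 + L)*(2*L) = 2*L*(3 + L))
b(M) = 6 + (M - 10*M*(3 + M))²
-b(2328) = -(6 + 2328²*(29 + 10*2328)²) = -(6 + 5419584*(29 + 23280)²) = -(6 + 5419584*23309²) = -(6 + 5419584*543309481) = -(6 + 2944511370275904) = -1*2944511370275910 = -2944511370275910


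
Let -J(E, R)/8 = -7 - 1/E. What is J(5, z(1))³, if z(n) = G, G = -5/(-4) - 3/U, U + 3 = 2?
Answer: 23887872/125 ≈ 1.9110e+5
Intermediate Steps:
U = -1 (U = -3 + 2 = -1)
G = 17/4 (G = -5/(-4) - 3/(-1) = -5*(-¼) - 3*(-1) = 5/4 + 3 = 17/4 ≈ 4.2500)
z(n) = 17/4
J(E, R) = 56 + 8/E (J(E, R) = -8*(-7 - 1/E) = 56 + 8/E)
J(5, z(1))³ = (56 + 8/5)³ = (288/5)³ = 23887872/125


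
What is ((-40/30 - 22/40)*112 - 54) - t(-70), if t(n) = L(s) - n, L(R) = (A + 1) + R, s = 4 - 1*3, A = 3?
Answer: -5099/15 ≈ -339.93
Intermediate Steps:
s = 1 (s = 4 - 3 = 1)
L(R) = 4 + R (L(R) = (3 + 1) + R = 4 + R)
t(n) = 5 - n (t(n) = (4 + 1) - n = 5 - n)
((-40/30 - 22/40)*112 - 54) - t(-70) = ((-40/30 - 22/40)*112 - 54) - (5 - 1*(-70)) = ((-40*1/30 - 22*1/40)*112 - 54) - (5 + 70) = ((-4/3 - 11/20)*112 - 54) - 1*75 = (-113/60*112 - 54) - 75 = (-3164/15 - 54) - 75 = -3974/15 - 75 = -5099/15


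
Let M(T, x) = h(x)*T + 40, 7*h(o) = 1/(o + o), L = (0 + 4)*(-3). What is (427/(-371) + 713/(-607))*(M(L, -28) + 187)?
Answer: -118898656/225197 ≈ -527.98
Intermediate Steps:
L = -12 (L = 4*(-3) = -12)
h(o) = 1/(14*o) (h(o) = 1/(7*(o + o)) = 1/(7*((2*o))) = (1/(2*o))/7 = 1/(14*o))
M(T, x) = 40 + T/(14*x) (M(T, x) = (1/(14*x))*T + 40 = T/(14*x) + 40 = 40 + T/(14*x))
(427/(-371) + 713/(-607))*(M(L, -28) + 187) = (427/(-371) + 713/(-607))*((40 + (1/14)*(-12)/(-28)) + 187) = (427*(-1/371) + 713*(-1/607))*((40 + (1/14)*(-12)*(-1/28)) + 187) = (-61/53 - 713/607)*((40 + 3/98) + 187) = -74816*(3923/98 + 187)/32171 = -74816/32171*22249/98 = -118898656/225197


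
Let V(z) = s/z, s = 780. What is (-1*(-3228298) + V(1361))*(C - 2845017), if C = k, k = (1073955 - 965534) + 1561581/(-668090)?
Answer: -4016500762361559393559/454635245 ≈ -8.8346e+12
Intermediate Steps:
k = 72433424309/668090 (k = 108421 + 1561581*(-1/668090) = 108421 - 1561581/668090 = 72433424309/668090 ≈ 1.0842e+5)
V(z) = 780/z
C = 72433424309/668090 ≈ 1.0842e+5
(-1*(-3228298) + V(1361))*(C - 2845017) = (-1*(-3228298) + 780/1361)*(72433424309/668090 - 2845017) = (3228298 + 780*(1/1361))*(-1828293983221/668090) = (3228298 + 780/1361)*(-1828293983221/668090) = (4393714358/1361)*(-1828293983221/668090) = -4016500762361559393559/454635245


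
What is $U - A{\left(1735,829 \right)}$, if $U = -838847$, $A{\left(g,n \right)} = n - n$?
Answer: $-838847$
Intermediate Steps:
$A{\left(g,n \right)} = 0$
$U - A{\left(1735,829 \right)} = -838847 - 0 = -838847 + 0 = -838847$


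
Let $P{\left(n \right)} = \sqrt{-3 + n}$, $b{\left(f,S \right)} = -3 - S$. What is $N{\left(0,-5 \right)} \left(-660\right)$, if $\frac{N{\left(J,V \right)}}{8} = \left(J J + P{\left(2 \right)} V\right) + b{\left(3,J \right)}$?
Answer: $15840 + 26400 i \approx 15840.0 + 26400.0 i$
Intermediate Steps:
$N{\left(J,V \right)} = -24 - 8 J + 8 J^{2} + 8 i V$ ($N{\left(J,V \right)} = 8 \left(\left(J J + \sqrt{-3 + 2} V\right) - \left(3 + J\right)\right) = 8 \left(\left(J^{2} + \sqrt{-1} V\right) - \left(3 + J\right)\right) = 8 \left(\left(J^{2} + i V\right) - \left(3 + J\right)\right) = 8 \left(-3 + J^{2} - J + i V\right) = -24 - 8 J + 8 J^{2} + 8 i V$)
$N{\left(0,-5 \right)} \left(-660\right) = \left(-24 - 0 + 8 \cdot 0^{2} + 8 i \left(-5\right)\right) \left(-660\right) = \left(-24 + 0 + 8 \cdot 0 - 40 i\right) \left(-660\right) = \left(-24 + 0 + 0 - 40 i\right) \left(-660\right) = \left(-24 - 40 i\right) \left(-660\right) = 15840 + 26400 i$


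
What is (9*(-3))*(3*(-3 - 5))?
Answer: 648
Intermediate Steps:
(9*(-3))*(3*(-3 - 5)) = -81*(-8) = -27*(-24) = 648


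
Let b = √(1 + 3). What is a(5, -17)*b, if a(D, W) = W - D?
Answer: -44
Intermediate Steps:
b = 2 (b = √4 = 2)
a(5, -17)*b = (-17 - 1*5)*2 = (-17 - 5)*2 = -22*2 = -44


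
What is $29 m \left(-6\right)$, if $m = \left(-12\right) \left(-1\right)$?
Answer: $-2088$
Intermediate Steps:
$m = 12$
$29 m \left(-6\right) = 29 \cdot 12 \left(-6\right) = 348 \left(-6\right) = -2088$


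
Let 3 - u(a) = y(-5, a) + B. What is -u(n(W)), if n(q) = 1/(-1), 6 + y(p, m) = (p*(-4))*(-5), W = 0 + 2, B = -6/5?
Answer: -551/5 ≈ -110.20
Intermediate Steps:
B = -6/5 (B = -6*1/5 = -6/5 ≈ -1.2000)
W = 2
y(p, m) = -6 + 20*p (y(p, m) = -6 + (p*(-4))*(-5) = -6 - 4*p*(-5) = -6 + 20*p)
n(q) = -1
u(a) = 551/5 (u(a) = 3 - ((-6 + 20*(-5)) - 6/5) = 3 - ((-6 - 100) - 6/5) = 3 - (-106 - 6/5) = 3 - 1*(-536/5) = 3 + 536/5 = 551/5)
-u(n(W)) = -1*551/5 = -551/5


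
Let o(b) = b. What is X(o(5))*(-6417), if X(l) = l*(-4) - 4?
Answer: 154008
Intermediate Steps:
X(l) = -4 - 4*l (X(l) = -4*l - 4 = -4 - 4*l)
X(o(5))*(-6417) = (-4 - 4*5)*(-6417) = (-4 - 20)*(-6417) = -24*(-6417) = 154008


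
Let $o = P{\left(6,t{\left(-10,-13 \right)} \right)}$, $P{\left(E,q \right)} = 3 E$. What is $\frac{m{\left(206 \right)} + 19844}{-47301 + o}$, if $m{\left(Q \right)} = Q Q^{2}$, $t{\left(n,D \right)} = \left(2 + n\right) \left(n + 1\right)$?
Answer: $- \frac{8761660}{47283} \approx -185.3$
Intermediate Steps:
$t{\left(n,D \right)} = \left(1 + n\right) \left(2 + n\right)$ ($t{\left(n,D \right)} = \left(2 + n\right) \left(1 + n\right) = \left(1 + n\right) \left(2 + n\right)$)
$m{\left(Q \right)} = Q^{3}$
$o = 18$ ($o = 3 \cdot 6 = 18$)
$\frac{m{\left(206 \right)} + 19844}{-47301 + o} = \frac{206^{3} + 19844}{-47301 + 18} = \frac{8741816 + 19844}{-47283} = 8761660 \left(- \frac{1}{47283}\right) = - \frac{8761660}{47283}$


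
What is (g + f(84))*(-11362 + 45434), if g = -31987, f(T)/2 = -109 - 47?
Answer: -1100491528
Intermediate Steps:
f(T) = -312 (f(T) = 2*(-109 - 47) = 2*(-156) = -312)
(g + f(84))*(-11362 + 45434) = (-31987 - 312)*(-11362 + 45434) = -32299*34072 = -1100491528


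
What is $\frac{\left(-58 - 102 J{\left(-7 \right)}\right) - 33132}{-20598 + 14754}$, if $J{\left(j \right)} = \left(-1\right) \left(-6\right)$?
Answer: $\frac{16901}{2922} \approx 5.784$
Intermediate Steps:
$J{\left(j \right)} = 6$
$\frac{\left(-58 - 102 J{\left(-7 \right)}\right) - 33132}{-20598 + 14754} = \frac{\left(-58 - 612\right) - 33132}{-20598 + 14754} = \frac{\left(-58 - 612\right) - 33132}{-5844} = \left(-670 - 33132\right) \left(- \frac{1}{5844}\right) = \left(-33802\right) \left(- \frac{1}{5844}\right) = \frac{16901}{2922}$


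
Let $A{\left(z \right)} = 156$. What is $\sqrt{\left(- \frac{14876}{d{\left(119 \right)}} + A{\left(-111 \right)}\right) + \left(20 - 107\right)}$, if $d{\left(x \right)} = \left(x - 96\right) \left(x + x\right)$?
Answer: $\frac{\sqrt{496532855}}{2737} \approx 8.1414$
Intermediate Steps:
$d{\left(x \right)} = 2 x \left(-96 + x\right)$ ($d{\left(x \right)} = \left(-96 + x\right) 2 x = 2 x \left(-96 + x\right)$)
$\sqrt{\left(- \frac{14876}{d{\left(119 \right)}} + A{\left(-111 \right)}\right) + \left(20 - 107\right)} = \sqrt{\left(- \frac{14876}{2 \cdot 119 \left(-96 + 119\right)} + 156\right) + \left(20 - 107\right)} = \sqrt{\left(- \frac{14876}{2 \cdot 119 \cdot 23} + 156\right) + \left(20 - 107\right)} = \sqrt{\left(- \frac{14876}{5474} + 156\right) - 87} = \sqrt{\left(\left(-14876\right) \frac{1}{5474} + 156\right) - 87} = \sqrt{\left(- \frac{7438}{2737} + 156\right) - 87} = \sqrt{\frac{419534}{2737} - 87} = \sqrt{\frac{181415}{2737}} = \frac{\sqrt{496532855}}{2737}$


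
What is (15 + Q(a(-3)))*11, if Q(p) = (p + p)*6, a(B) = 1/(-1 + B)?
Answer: 132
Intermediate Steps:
Q(p) = 12*p (Q(p) = (2*p)*6 = 12*p)
(15 + Q(a(-3)))*11 = (15 + 12/(-1 - 3))*11 = (15 + 12/(-4))*11 = (15 + 12*(-¼))*11 = (15 - 3)*11 = 12*11 = 132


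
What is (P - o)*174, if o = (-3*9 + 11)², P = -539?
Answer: -138330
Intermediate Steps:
o = 256 (o = (-27 + 11)² = (-16)² = 256)
(P - o)*174 = (-539 - 1*256)*174 = (-539 - 256)*174 = -795*174 = -138330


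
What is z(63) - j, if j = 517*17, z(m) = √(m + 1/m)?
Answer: -8789 + √27790/21 ≈ -8781.1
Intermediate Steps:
j = 8789
z(63) - j = √(63 + 1/63) - 1*8789 = √(63 + 1/63) - 8789 = √(3970/63) - 8789 = √27790/21 - 8789 = -8789 + √27790/21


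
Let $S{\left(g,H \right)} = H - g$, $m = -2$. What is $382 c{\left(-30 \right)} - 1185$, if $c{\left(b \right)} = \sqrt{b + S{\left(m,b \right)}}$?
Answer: $-1185 + 382 i \sqrt{58} \approx -1185.0 + 2909.2 i$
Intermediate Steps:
$c{\left(b \right)} = \sqrt{2 + 2 b}$ ($c{\left(b \right)} = \sqrt{b + \left(b - -2\right)} = \sqrt{b + \left(b + 2\right)} = \sqrt{b + \left(2 + b\right)} = \sqrt{2 + 2 b}$)
$382 c{\left(-30 \right)} - 1185 = 382 \sqrt{2 + 2 \left(-30\right)} - 1185 = 382 \sqrt{2 - 60} - 1185 = 382 \sqrt{-58} - 1185 = 382 i \sqrt{58} - 1185 = -1185 + 382 i \sqrt{58}$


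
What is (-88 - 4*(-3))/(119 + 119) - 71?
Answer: -8487/119 ≈ -71.319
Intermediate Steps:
(-88 - 4*(-3))/(119 + 119) - 71 = (-88 + 12)/238 - 71 = -76*1/238 - 71 = -38/119 - 71 = -8487/119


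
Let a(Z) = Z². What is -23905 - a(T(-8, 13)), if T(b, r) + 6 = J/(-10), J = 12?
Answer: -598921/25 ≈ -23957.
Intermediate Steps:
T(b, r) = -36/5 (T(b, r) = -6 + 12/(-10) = -6 + 12*(-⅒) = -6 - 6/5 = -36/5)
-23905 - a(T(-8, 13)) = -23905 - (-36/5)² = -23905 - 1*1296/25 = -23905 - 1296/25 = -598921/25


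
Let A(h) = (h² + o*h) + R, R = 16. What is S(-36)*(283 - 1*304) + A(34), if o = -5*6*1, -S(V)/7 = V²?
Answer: 190664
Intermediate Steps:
S(V) = -7*V²
o = -30 (o = -30*1 = -30)
A(h) = 16 + h² - 30*h (A(h) = (h² - 30*h) + 16 = 16 + h² - 30*h)
S(-36)*(283 - 1*304) + A(34) = (-7*(-36)²)*(283 - 1*304) + (16 + 34² - 30*34) = (-7*1296)*(283 - 304) + (16 + 1156 - 1020) = -9072*(-21) + 152 = 190512 + 152 = 190664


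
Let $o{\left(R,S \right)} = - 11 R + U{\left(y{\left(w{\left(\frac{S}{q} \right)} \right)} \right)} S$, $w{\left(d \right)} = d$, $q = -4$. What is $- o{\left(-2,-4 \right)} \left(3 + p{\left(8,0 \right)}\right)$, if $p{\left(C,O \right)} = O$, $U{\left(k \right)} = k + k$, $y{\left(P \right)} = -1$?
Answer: $-90$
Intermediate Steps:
$U{\left(k \right)} = 2 k$
$o{\left(R,S \right)} = - 11 R - 2 S$ ($o{\left(R,S \right)} = - 11 R + 2 \left(-1\right) S = - 11 R - 2 S$)
$- o{\left(-2,-4 \right)} \left(3 + p{\left(8,0 \right)}\right) = - \left(\left(-11\right) \left(-2\right) - -8\right) \left(3 + 0\right) = - \left(22 + 8\right) 3 = - 30 \cdot 3 = \left(-1\right) 90 = -90$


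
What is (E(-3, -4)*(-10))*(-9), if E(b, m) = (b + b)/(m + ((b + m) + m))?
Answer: 36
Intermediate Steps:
E(b, m) = 2*b/(b + 3*m) (E(b, m) = (2*b)/(m + (b + 2*m)) = (2*b)/(b + 3*m) = 2*b/(b + 3*m))
(E(-3, -4)*(-10))*(-9) = ((2*(-3)/(-3 + 3*(-4)))*(-10))*(-9) = ((2*(-3)/(-3 - 12))*(-10))*(-9) = ((2*(-3)/(-15))*(-10))*(-9) = ((2*(-3)*(-1/15))*(-10))*(-9) = ((⅖)*(-10))*(-9) = -4*(-9) = 36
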